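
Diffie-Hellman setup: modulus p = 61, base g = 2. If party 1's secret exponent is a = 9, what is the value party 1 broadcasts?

Public value = 2^9 mod 61.
2^1 ≡ 2 (mod 61)
2^2 = (2^1)^2 ≡ 2^2 = 4 ≡ 4 (mod 61)
2^4 = (2^2)^2 ≡ 4^2 = 16 ≡ 16 (mod 61)
2^8 = (2^4)^2 ≡ 16^2 = 256 ≡ 12 (mod 61)
2^9 = 2^8 · 2^1 ≡ 12 · 2 ≡ 24 (mod 61).

24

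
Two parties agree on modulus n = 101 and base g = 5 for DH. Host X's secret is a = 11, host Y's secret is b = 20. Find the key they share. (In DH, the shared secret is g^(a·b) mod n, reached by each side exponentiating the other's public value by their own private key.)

Host Y sends B = g^b mod n = 5^20 mod 101.
5^1 ≡ 5 (mod 101)
5^2 = (5^1)^2 ≡ 5^2 = 25 ≡ 25 (mod 101)
5^4 = (5^2)^2 ≡ 25^2 = 625 ≡ 19 (mod 101)
5^8 = (5^4)^2 ≡ 19^2 = 361 ≡ 58 (mod 101)
5^16 = (5^8)^2 ≡ 58^2 = 3364 ≡ 31 (mod 101)
5^20 = 5^16 · 5^4 ≡ 31 · 19 ≡ 84 (mod 101).
So B = 84. Host X then computes K = B^a mod n = 84^11 mod 101.
84^1 ≡ 84 (mod 101)
84^2 = (84^1)^2 ≡ 84^2 = 7056 ≡ 87 (mod 101)
84^4 = (84^2)^2 ≡ 87^2 = 7569 ≡ 95 (mod 101)
84^8 = (84^4)^2 ≡ 95^2 = 9025 ≡ 36 (mod 101)
84^11 = 84^8 · 84^2 · 84^1 ≡ 36 · 87 · 84 ≡ 84 (mod 101).

84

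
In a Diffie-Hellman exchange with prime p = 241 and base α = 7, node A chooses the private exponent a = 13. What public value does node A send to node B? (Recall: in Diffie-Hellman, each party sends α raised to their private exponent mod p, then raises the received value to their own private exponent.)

199

Public value = 7^13 mod 241.
7^1 ≡ 7 (mod 241)
7^2 = (7^1)^2 ≡ 7^2 = 49 ≡ 49 (mod 241)
7^4 = (7^2)^2 ≡ 49^2 = 2401 ≡ 232 (mod 241)
7^8 = (7^4)^2 ≡ 232^2 = 53824 ≡ 81 (mod 241)
7^13 = 7^8 · 7^4 · 7^1 ≡ 81 · 232 · 7 ≡ 199 (mod 241).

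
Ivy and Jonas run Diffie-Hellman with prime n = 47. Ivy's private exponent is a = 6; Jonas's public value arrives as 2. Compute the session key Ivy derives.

17

Shared key K = 2^6 mod 47.
2^1 ≡ 2 (mod 47)
2^2 = (2^1)^2 ≡ 2^2 = 4 ≡ 4 (mod 47)
2^4 = (2^2)^2 ≡ 4^2 = 16 ≡ 16 (mod 47)
2^6 = 2^4 · 2^2 ≡ 16 · 4 ≡ 17 (mod 47).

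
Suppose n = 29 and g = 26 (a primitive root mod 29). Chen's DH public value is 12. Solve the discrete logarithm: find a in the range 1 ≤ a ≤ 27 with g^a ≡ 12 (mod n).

21

Try successive powers of 26 modulo 29:
26^1 ≡ 26
26^2 ≡ 9
26^3 ≡ 2
26^4 ≡ 23
26^5 ≡ 18
26^6 ≡ 4
26^7 ≡ 17
26^8 ≡ 7
26^9 ≡ 8
26^10 ≡ 5
26^11 ≡ 14
26^12 ≡ 16
26^13 ≡ 10
26^14 ≡ 28
26^15 ≡ 3
26^16 ≡ 20
26^17 ≡ 27
26^18 ≡ 6
26^19 ≡ 11
26^20 ≡ 25
26^21 ≡ 12
Found: a = 21.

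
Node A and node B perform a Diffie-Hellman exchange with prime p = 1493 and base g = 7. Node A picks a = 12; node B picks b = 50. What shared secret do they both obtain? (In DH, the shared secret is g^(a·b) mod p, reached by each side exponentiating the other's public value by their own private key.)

1468

Node A sends A = g^a mod p = 7^12 mod 1493.
7^1 ≡ 7 (mod 1493)
7^2 = (7^1)^2 ≡ 7^2 = 49 ≡ 49 (mod 1493)
7^4 = (7^2)^2 ≡ 49^2 = 2401 ≡ 908 (mod 1493)
7^8 = (7^4)^2 ≡ 908^2 = 824464 ≡ 328 (mod 1493)
7^12 = 7^8 · 7^4 ≡ 328 · 908 ≡ 717 (mod 1493).
So A = 717. Node B then computes K = A^b mod p = 717^50 mod 1493.
717^1 ≡ 717 (mod 1493)
717^2 = (717^1)^2 ≡ 717^2 = 514089 ≡ 497 (mod 1493)
717^4 = (717^2)^2 ≡ 497^2 = 247009 ≡ 664 (mod 1493)
717^8 = (717^4)^2 ≡ 664^2 = 440896 ≡ 461 (mod 1493)
717^16 = (717^8)^2 ≡ 461^2 = 212521 ≡ 515 (mod 1493)
717^32 = (717^16)^2 ≡ 515^2 = 265225 ≡ 964 (mod 1493)
717^50 = 717^32 · 717^16 · 717^2 ≡ 964 · 515 · 497 ≡ 1468 (mod 1493).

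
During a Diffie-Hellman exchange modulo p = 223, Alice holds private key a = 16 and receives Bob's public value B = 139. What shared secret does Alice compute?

172

Shared key K = 139^16 mod 223.
139^1 ≡ 139 (mod 223)
139^2 = (139^1)^2 ≡ 139^2 = 19321 ≡ 143 (mod 223)
139^4 = (139^2)^2 ≡ 143^2 = 20449 ≡ 156 (mod 223)
139^8 = (139^4)^2 ≡ 156^2 = 24336 ≡ 29 (mod 223)
139^16 = (139^8)^2 ≡ 29^2 = 841 ≡ 172 (mod 223)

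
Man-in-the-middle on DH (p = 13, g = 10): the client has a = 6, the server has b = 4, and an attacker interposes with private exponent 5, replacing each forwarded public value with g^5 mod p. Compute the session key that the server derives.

The server receives an attacker's public value M = 10^5 mod 13 instead of the honest one.
10^1 ≡ 10 (mod 13)
10^2 = (10^1)^2 ≡ 10^2 = 100 ≡ 9 (mod 13)
10^4 = (10^2)^2 ≡ 9^2 = 81 ≡ 3 (mod 13)
10^5 = 10^4 · 10^1 ≡ 3 · 10 ≡ 4 (mod 13).
So M = 4. The server computes K = M^4 mod 13.
4^1 ≡ 4 (mod 13)
4^2 = (4^1)^2 ≡ 4^2 = 16 ≡ 3 (mod 13)
4^4 = (4^2)^2 ≡ 3^2 = 9 ≡ 9 (mod 13)

9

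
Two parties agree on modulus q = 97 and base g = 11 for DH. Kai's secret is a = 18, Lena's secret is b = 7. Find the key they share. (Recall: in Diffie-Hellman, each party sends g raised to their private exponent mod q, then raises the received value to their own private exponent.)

47

Kai sends A = g^a mod q = 11^18 mod 97.
11^1 ≡ 11 (mod 97)
11^2 = (11^1)^2 ≡ 11^2 = 121 ≡ 24 (mod 97)
11^4 = (11^2)^2 ≡ 24^2 = 576 ≡ 91 (mod 97)
11^8 = (11^4)^2 ≡ 91^2 = 8281 ≡ 36 (mod 97)
11^16 = (11^8)^2 ≡ 36^2 = 1296 ≡ 35 (mod 97)
11^18 = 11^16 · 11^2 ≡ 35 · 24 ≡ 64 (mod 97).
So A = 64. Lena then computes K = A^b mod q = 64^7 mod 97.
64^1 ≡ 64 (mod 97)
64^2 = (64^1)^2 ≡ 64^2 = 4096 ≡ 22 (mod 97)
64^4 = (64^2)^2 ≡ 22^2 = 484 ≡ 96 (mod 97)
64^7 = 64^4 · 64^2 · 64^1 ≡ 96 · 22 · 64 ≡ 47 (mod 97).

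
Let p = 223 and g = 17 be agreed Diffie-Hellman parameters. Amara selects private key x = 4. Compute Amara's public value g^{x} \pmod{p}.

119

Public value = 17^{4} \pmod{223}.
17^1 ≡ 17 (mod 223)
17^2 = (17^1)^2 ≡ 17^2 = 289 ≡ 66 (mod 223)
17^4 = (17^2)^2 ≡ 66^2 = 4356 ≡ 119 (mod 223)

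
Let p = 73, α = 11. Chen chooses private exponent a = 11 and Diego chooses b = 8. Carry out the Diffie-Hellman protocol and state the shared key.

4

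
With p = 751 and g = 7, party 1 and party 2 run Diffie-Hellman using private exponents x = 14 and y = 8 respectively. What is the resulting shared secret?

419

Party 2 sends B = g^y mod p = 7^8 mod 751.
7^1 ≡ 7 (mod 751)
7^2 = (7^1)^2 ≡ 7^2 = 49 ≡ 49 (mod 751)
7^4 = (7^2)^2 ≡ 49^2 = 2401 ≡ 148 (mod 751)
7^8 = (7^4)^2 ≡ 148^2 = 21904 ≡ 125 (mod 751)
So B = 125. Party 1 then computes K = B^x mod p = 125^14 mod 751.
125^1 ≡ 125 (mod 751)
125^2 = (125^1)^2 ≡ 125^2 = 15625 ≡ 605 (mod 751)
125^4 = (125^2)^2 ≡ 605^2 = 366025 ≡ 288 (mod 751)
125^8 = (125^4)^2 ≡ 288^2 = 82944 ≡ 334 (mod 751)
125^14 = 125^8 · 125^4 · 125^2 ≡ 334 · 288 · 605 ≡ 419 (mod 751).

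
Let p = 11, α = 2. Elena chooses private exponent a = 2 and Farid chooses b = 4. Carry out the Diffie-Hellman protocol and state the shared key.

3

Elena sends A = α^a mod p = 2^2 mod 11.
2^1 ≡ 2 (mod 11)
2^2 = (2^1)^2 ≡ 2^2 = 4 ≡ 4 (mod 11)
So A = 4. Farid then computes K = A^b mod p = 4^4 mod 11.
4^1 ≡ 4 (mod 11)
4^2 = (4^1)^2 ≡ 4^2 = 16 ≡ 5 (mod 11)
4^4 = (4^2)^2 ≡ 5^2 = 25 ≡ 3 (mod 11)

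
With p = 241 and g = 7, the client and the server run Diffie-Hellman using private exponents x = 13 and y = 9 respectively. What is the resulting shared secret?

215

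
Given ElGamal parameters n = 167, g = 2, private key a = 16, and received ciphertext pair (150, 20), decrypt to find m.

90

Shared mask s = c₁^a mod n = 150^16 mod 167.
150^1 ≡ 150 (mod 167)
150^2 = (150^1)^2 ≡ 150^2 = 22500 ≡ 122 (mod 167)
150^4 = (150^2)^2 ≡ 122^2 = 14884 ≡ 21 (mod 167)
150^8 = (150^4)^2 ≡ 21^2 = 441 ≡ 107 (mod 167)
150^16 = (150^8)^2 ≡ 107^2 = 11449 ≡ 93 (mod 167)
So s = 93; s⁻¹ ≡ 88 (mod 167).
m = c₂ · s⁻¹ mod 167 = 20 · 88 mod 167 = 90.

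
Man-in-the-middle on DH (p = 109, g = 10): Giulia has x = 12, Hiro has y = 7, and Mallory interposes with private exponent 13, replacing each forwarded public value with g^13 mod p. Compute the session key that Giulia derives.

Giulia receives Mallory's public value M = 10^13 mod 109 instead of the honest one.
10^1 ≡ 10 (mod 109)
10^2 = (10^1)^2 ≡ 10^2 = 100 ≡ 100 (mod 109)
10^4 = (10^2)^2 ≡ 100^2 = 10000 ≡ 81 (mod 109)
10^8 = (10^4)^2 ≡ 81^2 = 6561 ≡ 21 (mod 109)
10^13 = 10^8 · 10^4 · 10^1 ≡ 21 · 81 · 10 ≡ 6 (mod 109).
So M = 6. Giulia computes K = M^12 mod 109.
6^1 ≡ 6 (mod 109)
6^2 = (6^1)^2 ≡ 6^2 = 36 ≡ 36 (mod 109)
6^4 = (6^2)^2 ≡ 36^2 = 1296 ≡ 97 (mod 109)
6^8 = (6^4)^2 ≡ 97^2 = 9409 ≡ 35 (mod 109)
6^12 = 6^8 · 6^4 ≡ 35 · 97 ≡ 16 (mod 109).

16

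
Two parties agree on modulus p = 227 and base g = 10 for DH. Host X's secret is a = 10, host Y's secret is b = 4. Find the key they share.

11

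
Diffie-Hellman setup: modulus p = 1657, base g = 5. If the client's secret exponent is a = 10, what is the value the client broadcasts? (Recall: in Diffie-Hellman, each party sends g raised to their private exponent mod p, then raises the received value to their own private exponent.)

924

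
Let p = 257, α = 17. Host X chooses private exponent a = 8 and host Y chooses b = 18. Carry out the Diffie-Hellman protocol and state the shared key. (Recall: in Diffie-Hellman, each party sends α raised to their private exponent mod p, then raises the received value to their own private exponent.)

Host X sends A = α^a mod p = 17^8 mod 257.
17^1 ≡ 17 (mod 257)
17^2 = (17^1)^2 ≡ 17^2 = 289 ≡ 32 (mod 257)
17^4 = (17^2)^2 ≡ 32^2 = 1024 ≡ 253 (mod 257)
17^8 = (17^4)^2 ≡ 253^2 = 64009 ≡ 16 (mod 257)
So A = 16. Host Y then computes K = A^b mod p = 16^18 mod 257.
16^1 ≡ 16 (mod 257)
16^2 = (16^1)^2 ≡ 16^2 = 256 ≡ 256 (mod 257)
16^4 = (16^2)^2 ≡ 256^2 = 65536 ≡ 1 (mod 257)
16^8 = (16^4)^2 ≡ 1^2 = 1 ≡ 1 (mod 257)
16^16 = (16^8)^2 ≡ 1^2 = 1 ≡ 1 (mod 257)
16^18 = 16^16 · 16^2 ≡ 1 · 256 ≡ 256 (mod 257).

256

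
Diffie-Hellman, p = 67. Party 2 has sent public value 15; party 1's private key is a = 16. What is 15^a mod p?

64

Shared key K = 15^16 mod 67.
15^1 ≡ 15 (mod 67)
15^2 = (15^1)^2 ≡ 15^2 = 225 ≡ 24 (mod 67)
15^4 = (15^2)^2 ≡ 24^2 = 576 ≡ 40 (mod 67)
15^8 = (15^4)^2 ≡ 40^2 = 1600 ≡ 59 (mod 67)
15^16 = (15^8)^2 ≡ 59^2 = 3481 ≡ 64 (mod 67)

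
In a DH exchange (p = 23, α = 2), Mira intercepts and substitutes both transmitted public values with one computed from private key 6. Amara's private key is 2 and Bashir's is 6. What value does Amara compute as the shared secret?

Amara receives Mira's public value M = 2^6 mod 23 instead of the honest one.
2^1 ≡ 2 (mod 23)
2^2 = (2^1)^2 ≡ 2^2 = 4 ≡ 4 (mod 23)
2^4 = (2^2)^2 ≡ 4^2 = 16 ≡ 16 (mod 23)
2^6 = 2^4 · 2^2 ≡ 16 · 4 ≡ 18 (mod 23).
So M = 18. Amara computes K = M^2 mod 23.
18^1 ≡ 18 (mod 23)
18^2 = (18^1)^2 ≡ 18^2 = 324 ≡ 2 (mod 23)

2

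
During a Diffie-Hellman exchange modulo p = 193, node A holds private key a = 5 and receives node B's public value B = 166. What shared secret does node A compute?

64

Shared key K = 166^5 mod 193.
166^1 ≡ 166 (mod 193)
166^2 = (166^1)^2 ≡ 166^2 = 27556 ≡ 150 (mod 193)
166^4 = (166^2)^2 ≡ 150^2 = 22500 ≡ 112 (mod 193)
166^5 = 166^4 · 166^1 ≡ 112 · 166 ≡ 64 (mod 193).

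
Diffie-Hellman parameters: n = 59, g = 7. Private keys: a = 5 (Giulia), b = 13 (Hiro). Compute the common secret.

21

Giulia sends A = g^a mod n = 7^5 mod 59.
7^1 ≡ 7 (mod 59)
7^2 = (7^1)^2 ≡ 7^2 = 49 ≡ 49 (mod 59)
7^4 = (7^2)^2 ≡ 49^2 = 2401 ≡ 41 (mod 59)
7^5 = 7^4 · 7^1 ≡ 41 · 7 ≡ 51 (mod 59).
So A = 51. Hiro then computes K = A^b mod n = 51^13 mod 59.
51^1 ≡ 51 (mod 59)
51^2 = (51^1)^2 ≡ 51^2 = 2601 ≡ 5 (mod 59)
51^4 = (51^2)^2 ≡ 5^2 = 25 ≡ 25 (mod 59)
51^8 = (51^4)^2 ≡ 25^2 = 625 ≡ 35 (mod 59)
51^13 = 51^8 · 51^4 · 51^1 ≡ 35 · 25 · 51 ≡ 21 (mod 59).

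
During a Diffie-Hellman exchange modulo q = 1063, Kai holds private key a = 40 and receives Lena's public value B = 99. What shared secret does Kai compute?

Shared key K = 99^40 mod 1063.
99^1 ≡ 99 (mod 1063)
99^2 = (99^1)^2 ≡ 99^2 = 9801 ≡ 234 (mod 1063)
99^4 = (99^2)^2 ≡ 234^2 = 54756 ≡ 543 (mod 1063)
99^8 = (99^4)^2 ≡ 543^2 = 294849 ≡ 398 (mod 1063)
99^16 = (99^8)^2 ≡ 398^2 = 158404 ≡ 17 (mod 1063)
99^32 = (99^16)^2 ≡ 17^2 = 289 ≡ 289 (mod 1063)
99^40 = 99^32 · 99^8 ≡ 289 · 398 ≡ 218 (mod 1063).

218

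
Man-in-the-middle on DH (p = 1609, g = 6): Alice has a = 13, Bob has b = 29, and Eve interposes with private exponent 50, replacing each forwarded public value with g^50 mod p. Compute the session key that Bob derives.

Bob receives Eve's public value M = 6^50 mod 1609 instead of the honest one.
6^1 ≡ 6 (mod 1609)
6^2 = (6^1)^2 ≡ 6^2 = 36 ≡ 36 (mod 1609)
6^4 = (6^2)^2 ≡ 36^2 = 1296 ≡ 1296 (mod 1609)
6^8 = (6^4)^2 ≡ 1296^2 = 1679616 ≡ 1429 (mod 1609)
6^16 = (6^8)^2 ≡ 1429^2 = 2042041 ≡ 220 (mod 1609)
6^32 = (6^16)^2 ≡ 220^2 = 48400 ≡ 130 (mod 1609)
6^50 = 6^32 · 6^16 · 6^2 ≡ 130 · 220 · 36 ≡ 1449 (mod 1609).
So M = 1449. Bob computes K = M^29 mod 1609.
1449^1 ≡ 1449 (mod 1609)
1449^2 = (1449^1)^2 ≡ 1449^2 = 2099601 ≡ 1465 (mod 1609)
1449^4 = (1449^2)^2 ≡ 1465^2 = 2146225 ≡ 1428 (mod 1609)
1449^8 = (1449^4)^2 ≡ 1428^2 = 2039184 ≡ 581 (mod 1609)
1449^16 = (1449^8)^2 ≡ 581^2 = 337561 ≡ 1280 (mod 1609)
1449^29 = 1449^16 · 1449^8 · 1449^4 · 1449^1 ≡ 1280 · 581 · 1428 · 1449 ≡ 965 (mod 1609).

965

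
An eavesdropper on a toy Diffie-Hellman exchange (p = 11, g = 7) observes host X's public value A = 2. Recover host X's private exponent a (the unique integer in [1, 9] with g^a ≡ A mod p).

Try successive powers of 7 modulo 11:
7^1 ≡ 7
7^2 ≡ 5
7^3 ≡ 2
Found: a = 3.

3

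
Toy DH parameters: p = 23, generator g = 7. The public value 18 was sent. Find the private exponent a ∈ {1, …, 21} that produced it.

Try successive powers of 7 modulo 23:
7^1 ≡ 7
7^2 ≡ 3
7^3 ≡ 21
7^4 ≡ 9
7^5 ≡ 17
7^6 ≡ 4
7^7 ≡ 5
7^8 ≡ 12
7^9 ≡ 15
7^10 ≡ 13
7^11 ≡ 22
7^12 ≡ 16
7^13 ≡ 20
7^14 ≡ 2
7^15 ≡ 14
7^16 ≡ 6
7^17 ≡ 19
7^18 ≡ 18
Found: a = 18.

18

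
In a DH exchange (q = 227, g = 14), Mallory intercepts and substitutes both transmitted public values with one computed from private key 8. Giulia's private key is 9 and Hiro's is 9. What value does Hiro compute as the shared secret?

Hiro receives Mallory's public value M = 14^8 mod 227 instead of the honest one.
14^1 ≡ 14 (mod 227)
14^2 = (14^1)^2 ≡ 14^2 = 196 ≡ 196 (mod 227)
14^4 = (14^2)^2 ≡ 196^2 = 38416 ≡ 53 (mod 227)
14^8 = (14^4)^2 ≡ 53^2 = 2809 ≡ 85 (mod 227)
So M = 85. Hiro computes K = M^9 mod 227.
85^1 ≡ 85 (mod 227)
85^2 = (85^1)^2 ≡ 85^2 = 7225 ≡ 188 (mod 227)
85^4 = (85^2)^2 ≡ 188^2 = 35344 ≡ 159 (mod 227)
85^8 = (85^4)^2 ≡ 159^2 = 25281 ≡ 84 (mod 227)
85^9 = 85^8 · 85^1 ≡ 84 · 85 ≡ 103 (mod 227).

103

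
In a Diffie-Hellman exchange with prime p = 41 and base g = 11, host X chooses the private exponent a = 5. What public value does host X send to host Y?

Public value = 11^5 (mod 41).
11^1 ≡ 11 (mod 41)
11^2 = (11^1)^2 ≡ 11^2 = 121 ≡ 39 (mod 41)
11^4 = (11^2)^2 ≡ 39^2 = 1521 ≡ 4 (mod 41)
11^5 = 11^4 · 11^1 ≡ 4 · 11 ≡ 3 (mod 41).

3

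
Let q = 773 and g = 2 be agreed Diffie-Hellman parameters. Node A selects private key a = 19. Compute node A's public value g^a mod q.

194

Public value = 2^19 mod 773.
2^1 ≡ 2 (mod 773)
2^2 = (2^1)^2 ≡ 2^2 = 4 ≡ 4 (mod 773)
2^4 = (2^2)^2 ≡ 4^2 = 16 ≡ 16 (mod 773)
2^8 = (2^4)^2 ≡ 16^2 = 256 ≡ 256 (mod 773)
2^16 = (2^8)^2 ≡ 256^2 = 65536 ≡ 604 (mod 773)
2^19 = 2^16 · 2^2 · 2^1 ≡ 604 · 4 · 2 ≡ 194 (mod 773).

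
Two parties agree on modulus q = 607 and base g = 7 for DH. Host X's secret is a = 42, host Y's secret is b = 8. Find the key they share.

335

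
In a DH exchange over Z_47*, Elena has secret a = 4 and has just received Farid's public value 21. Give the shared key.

42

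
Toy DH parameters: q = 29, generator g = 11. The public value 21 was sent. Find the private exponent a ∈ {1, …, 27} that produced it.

Try successive powers of 11 modulo 29:
11^1 ≡ 11
11^2 ≡ 5
11^3 ≡ 26
11^4 ≡ 25
11^5 ≡ 14
11^6 ≡ 9
11^7 ≡ 12
11^8 ≡ 16
11^9 ≡ 2
11^10 ≡ 22
11^11 ≡ 10
11^12 ≡ 23
11^13 ≡ 21
Found: a = 13.

13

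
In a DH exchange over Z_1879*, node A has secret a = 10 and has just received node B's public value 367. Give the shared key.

595

Shared key K = 367^10 mod 1879.
367^1 ≡ 367 (mod 1879)
367^2 = (367^1)^2 ≡ 367^2 = 134689 ≡ 1280 (mod 1879)
367^4 = (367^2)^2 ≡ 1280^2 = 1638400 ≡ 1791 (mod 1879)
367^8 = (367^4)^2 ≡ 1791^2 = 3207681 ≡ 228 (mod 1879)
367^10 = 367^8 · 367^2 ≡ 228 · 1280 ≡ 595 (mod 1879).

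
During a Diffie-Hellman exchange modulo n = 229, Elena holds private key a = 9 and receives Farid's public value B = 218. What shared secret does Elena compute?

Shared key K = 218^9 mod 229.
218^1 ≡ 218 (mod 229)
218^2 = (218^1)^2 ≡ 218^2 = 47524 ≡ 121 (mod 229)
218^4 = (218^2)^2 ≡ 121^2 = 14641 ≡ 214 (mod 229)
218^8 = (218^4)^2 ≡ 214^2 = 45796 ≡ 225 (mod 229)
218^9 = 218^8 · 218^1 ≡ 225 · 218 ≡ 44 (mod 229).

44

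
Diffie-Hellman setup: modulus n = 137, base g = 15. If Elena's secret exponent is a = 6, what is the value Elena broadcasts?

34

Public value = 15^6 (mod 137).
15^1 ≡ 15 (mod 137)
15^2 = (15^1)^2 ≡ 15^2 = 225 ≡ 88 (mod 137)
15^4 = (15^2)^2 ≡ 88^2 = 7744 ≡ 72 (mod 137)
15^6 = 15^4 · 15^2 ≡ 72 · 88 ≡ 34 (mod 137).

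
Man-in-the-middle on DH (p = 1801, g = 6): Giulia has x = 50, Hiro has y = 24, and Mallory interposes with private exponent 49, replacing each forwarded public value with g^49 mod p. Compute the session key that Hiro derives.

1764

Hiro receives Mallory's public value M = 6^49 mod 1801 instead of the honest one.
6^1 ≡ 6 (mod 1801)
6^2 = (6^1)^2 ≡ 6^2 = 36 ≡ 36 (mod 1801)
6^4 = (6^2)^2 ≡ 36^2 = 1296 ≡ 1296 (mod 1801)
6^8 = (6^4)^2 ≡ 1296^2 = 1679616 ≡ 1084 (mod 1801)
6^16 = (6^8)^2 ≡ 1084^2 = 1175056 ≡ 804 (mod 1801)
6^32 = (6^16)^2 ≡ 804^2 = 646416 ≡ 1658 (mod 1801)
6^49 = 6^32 · 6^16 · 6^1 ≡ 1658 · 804 · 6 ≡ 1752 (mod 1801).
So M = 1752. Hiro computes K = M^24 mod 1801.
1752^1 ≡ 1752 (mod 1801)
1752^2 = (1752^1)^2 ≡ 1752^2 = 3069504 ≡ 600 (mod 1801)
1752^4 = (1752^2)^2 ≡ 600^2 = 360000 ≡ 1601 (mod 1801)
1752^8 = (1752^4)^2 ≡ 1601^2 = 2563201 ≡ 378 (mod 1801)
1752^16 = (1752^8)^2 ≡ 378^2 = 142884 ≡ 605 (mod 1801)
1752^24 = 1752^16 · 1752^8 ≡ 605 · 378 ≡ 1764 (mod 1801).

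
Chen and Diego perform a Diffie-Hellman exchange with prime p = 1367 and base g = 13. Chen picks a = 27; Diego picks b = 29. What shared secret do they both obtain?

41

Chen sends A = g^a mod p = 13^27 mod 1367.
13^1 ≡ 13 (mod 1367)
13^2 = (13^1)^2 ≡ 13^2 = 169 ≡ 169 (mod 1367)
13^4 = (13^2)^2 ≡ 169^2 = 28561 ≡ 1221 (mod 1367)
13^8 = (13^4)^2 ≡ 1221^2 = 1490841 ≡ 811 (mod 1367)
13^16 = (13^8)^2 ≡ 811^2 = 657721 ≡ 194 (mod 1367)
13^27 = 13^16 · 13^8 · 13^2 · 13^1 ≡ 194 · 811 · 169 · 13 ≡ 444 (mod 1367).
So A = 444. Diego then computes K = A^b mod p = 444^29 mod 1367.
444^1 ≡ 444 (mod 1367)
444^2 = (444^1)^2 ≡ 444^2 = 197136 ≡ 288 (mod 1367)
444^4 = (444^2)^2 ≡ 288^2 = 82944 ≡ 924 (mod 1367)
444^8 = (444^4)^2 ≡ 924^2 = 853776 ≡ 768 (mod 1367)
444^16 = (444^8)^2 ≡ 768^2 = 589824 ≡ 647 (mod 1367)
444^29 = 444^16 · 444^8 · 444^4 · 444^1 ≡ 647 · 768 · 924 · 444 ≡ 41 (mod 1367).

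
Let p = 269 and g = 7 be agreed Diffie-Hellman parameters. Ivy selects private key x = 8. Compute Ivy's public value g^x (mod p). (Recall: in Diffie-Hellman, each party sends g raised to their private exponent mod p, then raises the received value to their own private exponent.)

131

Public value = 7^8 (mod 269).
7^1 ≡ 7 (mod 269)
7^2 = (7^1)^2 ≡ 7^2 = 49 ≡ 49 (mod 269)
7^4 = (7^2)^2 ≡ 49^2 = 2401 ≡ 249 (mod 269)
7^8 = (7^4)^2 ≡ 249^2 = 62001 ≡ 131 (mod 269)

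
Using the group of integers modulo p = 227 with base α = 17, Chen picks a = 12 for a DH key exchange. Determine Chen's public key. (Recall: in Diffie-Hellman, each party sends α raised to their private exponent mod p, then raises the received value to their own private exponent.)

30

Public value = 17^12 (mod 227).
17^1 ≡ 17 (mod 227)
17^2 = (17^1)^2 ≡ 17^2 = 289 ≡ 62 (mod 227)
17^4 = (17^2)^2 ≡ 62^2 = 3844 ≡ 212 (mod 227)
17^8 = (17^4)^2 ≡ 212^2 = 44944 ≡ 225 (mod 227)
17^12 = 17^8 · 17^4 ≡ 225 · 212 ≡ 30 (mod 227).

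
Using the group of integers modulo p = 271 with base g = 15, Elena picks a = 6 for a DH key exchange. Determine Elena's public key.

224

Public value = 15^6 mod 271.
15^1 ≡ 15 (mod 271)
15^2 = (15^1)^2 ≡ 15^2 = 225 ≡ 225 (mod 271)
15^4 = (15^2)^2 ≡ 225^2 = 50625 ≡ 219 (mod 271)
15^6 = 15^4 · 15^2 ≡ 219 · 225 ≡ 224 (mod 271).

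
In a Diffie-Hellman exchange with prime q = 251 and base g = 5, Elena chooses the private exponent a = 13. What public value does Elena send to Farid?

Public value = 5^13 mod 251.
5^1 ≡ 5 (mod 251)
5^2 = (5^1)^2 ≡ 5^2 = 25 ≡ 25 (mod 251)
5^4 = (5^2)^2 ≡ 25^2 = 625 ≡ 123 (mod 251)
5^8 = (5^4)^2 ≡ 123^2 = 15129 ≡ 69 (mod 251)
5^13 = 5^8 · 5^4 · 5^1 ≡ 69 · 123 · 5 ≡ 16 (mod 251).

16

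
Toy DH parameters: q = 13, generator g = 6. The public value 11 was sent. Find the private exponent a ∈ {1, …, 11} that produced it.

11

Try successive powers of 6 modulo 13:
6^1 ≡ 6
6^2 ≡ 10
6^3 ≡ 8
6^4 ≡ 9
6^5 ≡ 2
6^6 ≡ 12
6^7 ≡ 7
6^8 ≡ 3
6^9 ≡ 5
6^10 ≡ 4
6^11 ≡ 11
Found: a = 11.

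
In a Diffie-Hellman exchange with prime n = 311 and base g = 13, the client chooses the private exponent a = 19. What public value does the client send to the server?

Public value = 13^19 mod 311.
13^1 ≡ 13 (mod 311)
13^2 = (13^1)^2 ≡ 13^2 = 169 ≡ 169 (mod 311)
13^4 = (13^2)^2 ≡ 169^2 = 28561 ≡ 260 (mod 311)
13^8 = (13^4)^2 ≡ 260^2 = 67600 ≡ 113 (mod 311)
13^16 = (13^8)^2 ≡ 113^2 = 12769 ≡ 18 (mod 311)
13^19 = 13^16 · 13^2 · 13^1 ≡ 18 · 169 · 13 ≡ 49 (mod 311).

49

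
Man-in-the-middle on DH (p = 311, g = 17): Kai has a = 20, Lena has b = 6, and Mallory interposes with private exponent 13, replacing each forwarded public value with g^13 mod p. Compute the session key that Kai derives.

Kai receives Mallory's public value M = 17^13 mod 311 instead of the honest one.
17^1 ≡ 17 (mod 311)
17^2 = (17^1)^2 ≡ 17^2 = 289 ≡ 289 (mod 311)
17^4 = (17^2)^2 ≡ 289^2 = 83521 ≡ 173 (mod 311)
17^8 = (17^4)^2 ≡ 173^2 = 29929 ≡ 73 (mod 311)
17^13 = 17^8 · 17^4 · 17^1 ≡ 73 · 173 · 17 ≡ 103 (mod 311).
So M = 103. Kai computes K = M^20 mod 311.
103^1 ≡ 103 (mod 311)
103^2 = (103^1)^2 ≡ 103^2 = 10609 ≡ 35 (mod 311)
103^4 = (103^2)^2 ≡ 35^2 = 1225 ≡ 292 (mod 311)
103^8 = (103^4)^2 ≡ 292^2 = 85264 ≡ 50 (mod 311)
103^16 = (103^8)^2 ≡ 50^2 = 2500 ≡ 12 (mod 311)
103^20 = 103^16 · 103^4 ≡ 12 · 292 ≡ 83 (mod 311).

83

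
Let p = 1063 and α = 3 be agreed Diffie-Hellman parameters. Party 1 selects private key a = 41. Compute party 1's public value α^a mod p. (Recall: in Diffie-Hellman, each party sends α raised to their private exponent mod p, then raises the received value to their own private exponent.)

Public value = 3^41 mod 1063.
3^1 ≡ 3 (mod 1063)
3^2 = (3^1)^2 ≡ 3^2 = 9 ≡ 9 (mod 1063)
3^4 = (3^2)^2 ≡ 9^2 = 81 ≡ 81 (mod 1063)
3^8 = (3^4)^2 ≡ 81^2 = 6561 ≡ 183 (mod 1063)
3^16 = (3^8)^2 ≡ 183^2 = 33489 ≡ 536 (mod 1063)
3^32 = (3^16)^2 ≡ 536^2 = 287296 ≡ 286 (mod 1063)
3^41 = 3^32 · 3^8 · 3^1 ≡ 286 · 183 · 3 ≡ 753 (mod 1063).

753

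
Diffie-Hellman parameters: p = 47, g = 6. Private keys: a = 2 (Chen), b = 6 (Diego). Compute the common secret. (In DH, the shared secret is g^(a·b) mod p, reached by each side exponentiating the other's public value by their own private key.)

Chen sends A = g^a mod p = 6^2 mod 47.
6^1 ≡ 6 (mod 47)
6^2 = (6^1)^2 ≡ 6^2 = 36 ≡ 36 (mod 47)
So A = 36. Diego then computes K = A^b mod p = 36^6 mod 47.
36^1 ≡ 36 (mod 47)
36^2 = (36^1)^2 ≡ 36^2 = 1296 ≡ 27 (mod 47)
36^4 = (36^2)^2 ≡ 27^2 = 729 ≡ 24 (mod 47)
36^6 = 36^4 · 36^2 ≡ 24 · 27 ≡ 37 (mod 47).

37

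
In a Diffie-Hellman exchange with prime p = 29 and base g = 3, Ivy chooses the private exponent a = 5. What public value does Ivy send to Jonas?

11

Public value = 3^5 mod 29.
3^1 ≡ 3 (mod 29)
3^2 = (3^1)^2 ≡ 3^2 = 9 ≡ 9 (mod 29)
3^4 = (3^2)^2 ≡ 9^2 = 81 ≡ 23 (mod 29)
3^5 = 3^4 · 3^1 ≡ 23 · 3 ≡ 11 (mod 29).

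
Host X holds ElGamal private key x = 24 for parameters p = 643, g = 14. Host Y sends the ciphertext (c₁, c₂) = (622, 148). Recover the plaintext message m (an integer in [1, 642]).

Shared mask s = c₁^x mod p = 622^24 mod 643.
622^1 ≡ 622 (mod 643)
622^2 = (622^1)^2 ≡ 622^2 = 386884 ≡ 441 (mod 643)
622^4 = (622^2)^2 ≡ 441^2 = 194481 ≡ 295 (mod 643)
622^8 = (622^4)^2 ≡ 295^2 = 87025 ≡ 220 (mod 643)
622^16 = (622^8)^2 ≡ 220^2 = 48400 ≡ 175 (mod 643)
622^24 = 622^16 · 622^8 ≡ 175 · 220 ≡ 563 (mod 643).
So s = 563; s⁻¹ ≡ 217 (mod 643).
m = c₂ · s⁻¹ mod 643 = 148 · 217 mod 643 = 609.

609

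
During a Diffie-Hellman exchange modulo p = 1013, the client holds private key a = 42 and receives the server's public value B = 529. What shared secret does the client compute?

16

Shared key K = 529^42 mod 1013.
529^1 ≡ 529 (mod 1013)
529^2 = (529^1)^2 ≡ 529^2 = 279841 ≡ 253 (mod 1013)
529^4 = (529^2)^2 ≡ 253^2 = 64009 ≡ 190 (mod 1013)
529^8 = (529^4)^2 ≡ 190^2 = 36100 ≡ 645 (mod 1013)
529^16 = (529^8)^2 ≡ 645^2 = 416025 ≡ 695 (mod 1013)
529^32 = (529^16)^2 ≡ 695^2 = 483025 ≡ 837 (mod 1013)
529^42 = 529^32 · 529^8 · 529^2 ≡ 837 · 645 · 253 ≡ 16 (mod 1013).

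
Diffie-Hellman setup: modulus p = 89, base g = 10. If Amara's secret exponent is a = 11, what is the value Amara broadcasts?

55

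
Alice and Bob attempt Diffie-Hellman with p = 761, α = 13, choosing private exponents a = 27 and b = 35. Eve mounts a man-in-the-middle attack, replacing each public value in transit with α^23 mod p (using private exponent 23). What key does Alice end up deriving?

246

Alice receives Eve's public value M = 13^23 mod 761 instead of the honest one.
13^1 ≡ 13 (mod 761)
13^2 = (13^1)^2 ≡ 13^2 = 169 ≡ 169 (mod 761)
13^4 = (13^2)^2 ≡ 169^2 = 28561 ≡ 404 (mod 761)
13^8 = (13^4)^2 ≡ 404^2 = 163216 ≡ 362 (mod 761)
13^16 = (13^8)^2 ≡ 362^2 = 131044 ≡ 152 (mod 761)
13^23 = 13^16 · 13^4 · 13^2 · 13^1 ≡ 152 · 404 · 169 · 13 ≡ 252 (mod 761).
So M = 252. Alice computes K = M^27 mod 761.
252^1 ≡ 252 (mod 761)
252^2 = (252^1)^2 ≡ 252^2 = 63504 ≡ 341 (mod 761)
252^4 = (252^2)^2 ≡ 341^2 = 116281 ≡ 609 (mod 761)
252^8 = (252^4)^2 ≡ 609^2 = 370881 ≡ 274 (mod 761)
252^16 = (252^8)^2 ≡ 274^2 = 75076 ≡ 498 (mod 761)
252^27 = 252^16 · 252^8 · 252^2 · 252^1 ≡ 498 · 274 · 341 · 252 ≡ 246 (mod 761).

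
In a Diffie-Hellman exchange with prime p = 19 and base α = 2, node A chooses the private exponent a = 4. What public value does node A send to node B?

16

Public value = 2^{4} \pmod{19}.
2^1 ≡ 2 (mod 19)
2^2 = (2^1)^2 ≡ 2^2 = 4 ≡ 4 (mod 19)
2^4 = (2^2)^2 ≡ 4^2 = 16 ≡ 16 (mod 19)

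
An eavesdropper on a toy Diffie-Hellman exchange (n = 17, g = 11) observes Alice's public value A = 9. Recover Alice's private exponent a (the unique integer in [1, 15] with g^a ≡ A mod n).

14

Try successive powers of 11 modulo 17:
11^1 ≡ 11
11^2 ≡ 2
11^3 ≡ 5
11^4 ≡ 4
11^5 ≡ 10
11^6 ≡ 8
11^7 ≡ 3
11^8 ≡ 16
11^9 ≡ 6
11^10 ≡ 15
11^11 ≡ 12
11^12 ≡ 13
11^13 ≡ 7
11^14 ≡ 9
Found: a = 14.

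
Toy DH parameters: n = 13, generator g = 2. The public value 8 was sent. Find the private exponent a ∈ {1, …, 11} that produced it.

3

Try successive powers of 2 modulo 13:
2^1 ≡ 2
2^2 ≡ 4
2^3 ≡ 8
Found: a = 3.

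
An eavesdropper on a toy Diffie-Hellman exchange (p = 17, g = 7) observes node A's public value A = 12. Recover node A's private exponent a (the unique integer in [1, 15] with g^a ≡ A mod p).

Try successive powers of 7 modulo 17:
7^1 ≡ 7
7^2 ≡ 15
7^3 ≡ 3
7^4 ≡ 4
7^5 ≡ 11
7^6 ≡ 9
7^7 ≡ 12
Found: a = 7.

7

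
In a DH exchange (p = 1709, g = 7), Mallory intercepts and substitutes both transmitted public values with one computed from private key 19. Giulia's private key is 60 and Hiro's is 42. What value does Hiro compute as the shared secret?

256

Hiro receives Mallory's public value M = 7^19 mod 1709 instead of the honest one.
7^1 ≡ 7 (mod 1709)
7^2 = (7^1)^2 ≡ 7^2 = 49 ≡ 49 (mod 1709)
7^4 = (7^2)^2 ≡ 49^2 = 2401 ≡ 692 (mod 1709)
7^8 = (7^4)^2 ≡ 692^2 = 478864 ≡ 344 (mod 1709)
7^16 = (7^8)^2 ≡ 344^2 = 118336 ≡ 415 (mod 1709)
7^19 = 7^16 · 7^2 · 7^1 ≡ 415 · 49 · 7 ≡ 498 (mod 1709).
So M = 498. Hiro computes K = M^42 mod 1709.
498^1 ≡ 498 (mod 1709)
498^2 = (498^1)^2 ≡ 498^2 = 248004 ≡ 199 (mod 1709)
498^4 = (498^2)^2 ≡ 199^2 = 39601 ≡ 294 (mod 1709)
498^8 = (498^4)^2 ≡ 294^2 = 86436 ≡ 986 (mod 1709)
498^16 = (498^8)^2 ≡ 986^2 = 972196 ≡ 1484 (mod 1709)
498^32 = (498^16)^2 ≡ 1484^2 = 2202256 ≡ 1064 (mod 1709)
498^42 = 498^32 · 498^8 · 498^2 ≡ 1064 · 986 · 199 ≡ 256 (mod 1709).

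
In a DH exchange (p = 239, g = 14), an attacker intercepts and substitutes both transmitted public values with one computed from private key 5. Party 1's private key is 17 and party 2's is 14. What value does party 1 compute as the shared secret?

38

Party 1 receives an attacker's public value M = 14^5 mod 239 instead of the honest one.
14^1 ≡ 14 (mod 239)
14^2 = (14^1)^2 ≡ 14^2 = 196 ≡ 196 (mod 239)
14^4 = (14^2)^2 ≡ 196^2 = 38416 ≡ 176 (mod 239)
14^5 = 14^4 · 14^1 ≡ 176 · 14 ≡ 74 (mod 239).
So M = 74. Party 1 computes K = M^17 mod 239.
74^1 ≡ 74 (mod 239)
74^2 = (74^1)^2 ≡ 74^2 = 5476 ≡ 218 (mod 239)
74^4 = (74^2)^2 ≡ 218^2 = 47524 ≡ 202 (mod 239)
74^8 = (74^4)^2 ≡ 202^2 = 40804 ≡ 174 (mod 239)
74^16 = (74^8)^2 ≡ 174^2 = 30276 ≡ 162 (mod 239)
74^17 = 74^16 · 74^1 ≡ 162 · 74 ≡ 38 (mod 239).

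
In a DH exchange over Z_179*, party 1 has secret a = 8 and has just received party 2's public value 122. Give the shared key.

169

Shared key K = 122^8 mod 179.
122^1 ≡ 122 (mod 179)
122^2 = (122^1)^2 ≡ 122^2 = 14884 ≡ 27 (mod 179)
122^4 = (122^2)^2 ≡ 27^2 = 729 ≡ 13 (mod 179)
122^8 = (122^4)^2 ≡ 13^2 = 169 ≡ 169 (mod 179)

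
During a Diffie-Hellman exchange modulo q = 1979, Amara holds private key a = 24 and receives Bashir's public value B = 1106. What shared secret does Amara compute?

733

Shared key K = 1106^24 mod 1979.
1106^1 ≡ 1106 (mod 1979)
1106^2 = (1106^1)^2 ≡ 1106^2 = 1223236 ≡ 214 (mod 1979)
1106^4 = (1106^2)^2 ≡ 214^2 = 45796 ≡ 279 (mod 1979)
1106^8 = (1106^4)^2 ≡ 279^2 = 77841 ≡ 660 (mod 1979)
1106^16 = (1106^8)^2 ≡ 660^2 = 435600 ≡ 220 (mod 1979)
1106^24 = 1106^16 · 1106^8 ≡ 220 · 660 ≡ 733 (mod 1979).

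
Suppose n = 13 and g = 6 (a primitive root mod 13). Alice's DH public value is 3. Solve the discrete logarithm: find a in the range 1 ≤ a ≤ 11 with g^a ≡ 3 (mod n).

Try successive powers of 6 modulo 13:
6^1 ≡ 6
6^2 ≡ 10
6^3 ≡ 8
6^4 ≡ 9
6^5 ≡ 2
6^6 ≡ 12
6^7 ≡ 7
6^8 ≡ 3
Found: a = 8.

8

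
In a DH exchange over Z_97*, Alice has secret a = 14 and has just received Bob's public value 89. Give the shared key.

47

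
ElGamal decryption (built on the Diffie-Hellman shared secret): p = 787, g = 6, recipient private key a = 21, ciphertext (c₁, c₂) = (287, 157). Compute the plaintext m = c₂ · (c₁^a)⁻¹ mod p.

512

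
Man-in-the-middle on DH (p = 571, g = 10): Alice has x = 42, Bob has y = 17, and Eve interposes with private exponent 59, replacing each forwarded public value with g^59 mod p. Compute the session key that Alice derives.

Alice receives Eve's public value M = 10^59 mod 571 instead of the honest one.
10^1 ≡ 10 (mod 571)
10^2 = (10^1)^2 ≡ 10^2 = 100 ≡ 100 (mod 571)
10^4 = (10^2)^2 ≡ 100^2 = 10000 ≡ 293 (mod 571)
10^8 = (10^4)^2 ≡ 293^2 = 85849 ≡ 199 (mod 571)
10^16 = (10^8)^2 ≡ 199^2 = 39601 ≡ 202 (mod 571)
10^32 = (10^16)^2 ≡ 202^2 = 40804 ≡ 263 (mod 571)
10^59 = 10^32 · 10^16 · 10^8 · 10^2 · 10^1 ≡ 263 · 202 · 199 · 100 · 10 ≡ 435 (mod 571).
So M = 435. Alice computes K = M^42 mod 571.
435^1 ≡ 435 (mod 571)
435^2 = (435^1)^2 ≡ 435^2 = 189225 ≡ 224 (mod 571)
435^4 = (435^2)^2 ≡ 224^2 = 50176 ≡ 499 (mod 571)
435^8 = (435^4)^2 ≡ 499^2 = 249001 ≡ 45 (mod 571)
435^16 = (435^8)^2 ≡ 45^2 = 2025 ≡ 312 (mod 571)
435^32 = (435^16)^2 ≡ 312^2 = 97344 ≡ 274 (mod 571)
435^42 = 435^32 · 435^8 · 435^2 ≡ 274 · 45 · 224 ≡ 564 (mod 571).

564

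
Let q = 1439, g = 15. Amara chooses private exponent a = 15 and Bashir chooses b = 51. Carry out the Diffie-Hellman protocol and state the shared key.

32

Bashir sends B = g^b mod q = 15^51 mod 1439.
15^1 ≡ 15 (mod 1439)
15^2 = (15^1)^2 ≡ 15^2 = 225 ≡ 225 (mod 1439)
15^4 = (15^2)^2 ≡ 225^2 = 50625 ≡ 260 (mod 1439)
15^8 = (15^4)^2 ≡ 260^2 = 67600 ≡ 1406 (mod 1439)
15^16 = (15^8)^2 ≡ 1406^2 = 1976836 ≡ 1089 (mod 1439)
15^32 = (15^16)^2 ≡ 1089^2 = 1185921 ≡ 185 (mod 1439)
15^51 = 15^32 · 15^16 · 15^2 · 15^1 ≡ 185 · 1089 · 225 · 15 ≡ 1046 (mod 1439).
So B = 1046. Amara then computes K = B^a mod q = 1046^15 mod 1439.
1046^1 ≡ 1046 (mod 1439)
1046^2 = (1046^1)^2 ≡ 1046^2 = 1094116 ≡ 476 (mod 1439)
1046^4 = (1046^2)^2 ≡ 476^2 = 226576 ≡ 653 (mod 1439)
1046^8 = (1046^4)^2 ≡ 653^2 = 426409 ≡ 465 (mod 1439)
1046^15 = 1046^8 · 1046^4 · 1046^2 · 1046^1 ≡ 465 · 653 · 476 · 1046 ≡ 32 (mod 1439).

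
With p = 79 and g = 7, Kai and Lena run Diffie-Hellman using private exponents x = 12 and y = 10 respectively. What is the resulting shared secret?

Kai sends A = g^x mod p = 7^12 mod 79.
7^1 ≡ 7 (mod 79)
7^2 = (7^1)^2 ≡ 7^2 = 49 ≡ 49 (mod 79)
7^4 = (7^2)^2 ≡ 49^2 = 2401 ≡ 31 (mod 79)
7^8 = (7^4)^2 ≡ 31^2 = 961 ≡ 13 (mod 79)
7^12 = 7^8 · 7^4 ≡ 13 · 31 ≡ 8 (mod 79).
So A = 8. Lena then computes K = A^y mod p = 8^10 mod 79.
8^1 ≡ 8 (mod 79)
8^2 = (8^1)^2 ≡ 8^2 = 64 ≡ 64 (mod 79)
8^4 = (8^2)^2 ≡ 64^2 = 4096 ≡ 67 (mod 79)
8^8 = (8^4)^2 ≡ 67^2 = 4489 ≡ 65 (mod 79)
8^10 = 8^8 · 8^2 ≡ 65 · 64 ≡ 52 (mod 79).

52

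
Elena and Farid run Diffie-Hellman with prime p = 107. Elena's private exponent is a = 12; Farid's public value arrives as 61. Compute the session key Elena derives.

Shared key K = 61^12 mod 107.
61^1 ≡ 61 (mod 107)
61^2 = (61^1)^2 ≡ 61^2 = 3721 ≡ 83 (mod 107)
61^4 = (61^2)^2 ≡ 83^2 = 6889 ≡ 41 (mod 107)
61^8 = (61^4)^2 ≡ 41^2 = 1681 ≡ 76 (mod 107)
61^12 = 61^8 · 61^4 ≡ 76 · 41 ≡ 13 (mod 107).

13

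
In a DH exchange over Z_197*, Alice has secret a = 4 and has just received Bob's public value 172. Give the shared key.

171

Shared key K = 172^4 mod 197.
172^1 ≡ 172 (mod 197)
172^2 = (172^1)^2 ≡ 172^2 = 29584 ≡ 34 (mod 197)
172^4 = (172^2)^2 ≡ 34^2 = 1156 ≡ 171 (mod 197)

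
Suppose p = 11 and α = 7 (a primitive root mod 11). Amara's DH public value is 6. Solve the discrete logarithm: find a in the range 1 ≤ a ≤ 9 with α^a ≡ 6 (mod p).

Try successive powers of 7 modulo 11:
7^1 ≡ 7
7^2 ≡ 5
7^3 ≡ 2
7^4 ≡ 3
7^5 ≡ 10
7^6 ≡ 4
7^7 ≡ 6
Found: a = 7.

7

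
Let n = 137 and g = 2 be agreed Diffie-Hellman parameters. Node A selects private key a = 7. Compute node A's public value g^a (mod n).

Public value = 2^7 (mod 137).
2^1 ≡ 2 (mod 137)
2^2 = (2^1)^2 ≡ 2^2 = 4 ≡ 4 (mod 137)
2^4 = (2^2)^2 ≡ 4^2 = 16 ≡ 16 (mod 137)
2^7 = 2^4 · 2^2 · 2^1 ≡ 16 · 4 · 2 ≡ 128 (mod 137).

128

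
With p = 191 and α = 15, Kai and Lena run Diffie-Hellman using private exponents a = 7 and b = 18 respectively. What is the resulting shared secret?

130

Lena sends B = α^b mod p = 15^18 mod 191.
15^1 ≡ 15 (mod 191)
15^2 = (15^1)^2 ≡ 15^2 = 225 ≡ 34 (mod 191)
15^4 = (15^2)^2 ≡ 34^2 = 1156 ≡ 10 (mod 191)
15^8 = (15^4)^2 ≡ 10^2 = 100 ≡ 100 (mod 191)
15^16 = (15^8)^2 ≡ 100^2 = 10000 ≡ 68 (mod 191)
15^18 = 15^16 · 15^2 ≡ 68 · 34 ≡ 20 (mod 191).
So B = 20. Kai then computes K = B^a mod p = 20^7 mod 191.
20^1 ≡ 20 (mod 191)
20^2 = (20^1)^2 ≡ 20^2 = 400 ≡ 18 (mod 191)
20^4 = (20^2)^2 ≡ 18^2 = 324 ≡ 133 (mod 191)
20^7 = 20^4 · 20^2 · 20^1 ≡ 133 · 18 · 20 ≡ 130 (mod 191).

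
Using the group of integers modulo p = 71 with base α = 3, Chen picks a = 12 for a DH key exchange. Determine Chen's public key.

Public value = 3^12 (mod 71).
3^1 ≡ 3 (mod 71)
3^2 = (3^1)^2 ≡ 3^2 = 9 ≡ 9 (mod 71)
3^4 = (3^2)^2 ≡ 9^2 = 81 ≡ 10 (mod 71)
3^8 = (3^4)^2 ≡ 10^2 = 100 ≡ 29 (mod 71)
3^12 = 3^8 · 3^4 ≡ 29 · 10 ≡ 6 (mod 71).

6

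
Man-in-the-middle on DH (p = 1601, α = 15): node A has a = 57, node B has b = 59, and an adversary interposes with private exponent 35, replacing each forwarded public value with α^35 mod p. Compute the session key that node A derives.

524

Node A receives an adversary's public value M = 15^35 mod 1601 instead of the honest one.
15^1 ≡ 15 (mod 1601)
15^2 = (15^1)^2 ≡ 15^2 = 225 ≡ 225 (mod 1601)
15^4 = (15^2)^2 ≡ 225^2 = 50625 ≡ 994 (mod 1601)
15^8 = (15^4)^2 ≡ 994^2 = 988036 ≡ 219 (mod 1601)
15^16 = (15^8)^2 ≡ 219^2 = 47961 ≡ 1532 (mod 1601)
15^32 = (15^16)^2 ≡ 1532^2 = 2347024 ≡ 1559 (mod 1601)
15^35 = 15^32 · 15^2 · 15^1 ≡ 1559 · 225 · 15 ≡ 739 (mod 1601).
So M = 739. Node A computes K = M^57 mod 1601.
739^1 ≡ 739 (mod 1601)
739^2 = (739^1)^2 ≡ 739^2 = 546121 ≡ 180 (mod 1601)
739^4 = (739^2)^2 ≡ 180^2 = 32400 ≡ 380 (mod 1601)
739^8 = (739^4)^2 ≡ 380^2 = 144400 ≡ 310 (mod 1601)
739^16 = (739^8)^2 ≡ 310^2 = 96100 ≡ 40 (mod 1601)
739^32 = (739^16)^2 ≡ 40^2 = 1600 ≡ 1600 (mod 1601)
739^57 = 739^32 · 739^16 · 739^8 · 739^1 ≡ 1600 · 40 · 310 · 739 ≡ 524 (mod 1601).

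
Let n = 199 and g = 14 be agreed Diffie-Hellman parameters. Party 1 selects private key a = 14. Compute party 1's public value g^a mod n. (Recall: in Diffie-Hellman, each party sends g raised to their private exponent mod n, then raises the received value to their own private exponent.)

Public value = 14^14 mod 199.
14^1 ≡ 14 (mod 199)
14^2 = (14^1)^2 ≡ 14^2 = 196 ≡ 196 (mod 199)
14^4 = (14^2)^2 ≡ 196^2 = 38416 ≡ 9 (mod 199)
14^8 = (14^4)^2 ≡ 9^2 = 81 ≡ 81 (mod 199)
14^14 = 14^8 · 14^4 · 14^2 ≡ 81 · 9 · 196 ≡ 2 (mod 199).

2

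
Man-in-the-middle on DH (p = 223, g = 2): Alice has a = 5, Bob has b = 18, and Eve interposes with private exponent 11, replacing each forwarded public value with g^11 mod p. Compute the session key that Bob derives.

164

Bob receives Eve's public value M = 2^11 mod 223 instead of the honest one.
2^1 ≡ 2 (mod 223)
2^2 = (2^1)^2 ≡ 2^2 = 4 ≡ 4 (mod 223)
2^4 = (2^2)^2 ≡ 4^2 = 16 ≡ 16 (mod 223)
2^8 = (2^4)^2 ≡ 16^2 = 256 ≡ 33 (mod 223)
2^11 = 2^8 · 2^2 · 2^1 ≡ 33 · 4 · 2 ≡ 41 (mod 223).
So M = 41. Bob computes K = M^18 mod 223.
41^1 ≡ 41 (mod 223)
41^2 = (41^1)^2 ≡ 41^2 = 1681 ≡ 120 (mod 223)
41^4 = (41^2)^2 ≡ 120^2 = 14400 ≡ 128 (mod 223)
41^8 = (41^4)^2 ≡ 128^2 = 16384 ≡ 105 (mod 223)
41^16 = (41^8)^2 ≡ 105^2 = 11025 ≡ 98 (mod 223)
41^18 = 41^16 · 41^2 ≡ 98 · 120 ≡ 164 (mod 223).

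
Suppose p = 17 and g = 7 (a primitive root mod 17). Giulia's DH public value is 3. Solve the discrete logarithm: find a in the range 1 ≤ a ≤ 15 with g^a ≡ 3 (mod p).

3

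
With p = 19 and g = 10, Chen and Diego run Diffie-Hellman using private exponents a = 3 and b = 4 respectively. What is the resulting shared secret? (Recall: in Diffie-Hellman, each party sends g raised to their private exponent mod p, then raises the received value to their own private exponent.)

7

Diego sends B = g^b mod p = 10^4 mod 19.
10^1 ≡ 10 (mod 19)
10^2 = (10^1)^2 ≡ 10^2 = 100 ≡ 5 (mod 19)
10^4 = (10^2)^2 ≡ 5^2 = 25 ≡ 6 (mod 19)
So B = 6. Chen then computes K = B^a mod p = 6^3 mod 19.
6^1 ≡ 6 (mod 19)
6^2 = (6^1)^2 ≡ 6^2 = 36 ≡ 17 (mod 19)
6^3 = 6^2 · 6^1 ≡ 17 · 6 ≡ 7 (mod 19).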